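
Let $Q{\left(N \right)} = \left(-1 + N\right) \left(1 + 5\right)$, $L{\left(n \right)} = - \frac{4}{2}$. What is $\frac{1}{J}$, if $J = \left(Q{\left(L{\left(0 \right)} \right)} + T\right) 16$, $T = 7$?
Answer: $- \frac{1}{176} \approx -0.0056818$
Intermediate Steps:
$L{\left(n \right)} = -2$ ($L{\left(n \right)} = \left(-4\right) \frac{1}{2} = -2$)
$Q{\left(N \right)} = -6 + 6 N$ ($Q{\left(N \right)} = \left(-1 + N\right) 6 = -6 + 6 N$)
$J = -176$ ($J = \left(\left(-6 + 6 \left(-2\right)\right) + 7\right) 16 = \left(\left(-6 - 12\right) + 7\right) 16 = \left(-18 + 7\right) 16 = \left(-11\right) 16 = -176$)
$\frac{1}{J} = \frac{1}{-176} = - \frac{1}{176}$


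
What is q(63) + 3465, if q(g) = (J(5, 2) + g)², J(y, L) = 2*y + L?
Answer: 9090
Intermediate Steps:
J(y, L) = L + 2*y
q(g) = (12 + g)² (q(g) = ((2 + 2*5) + g)² = ((2 + 10) + g)² = (12 + g)²)
q(63) + 3465 = (12 + 63)² + 3465 = 75² + 3465 = 5625 + 3465 = 9090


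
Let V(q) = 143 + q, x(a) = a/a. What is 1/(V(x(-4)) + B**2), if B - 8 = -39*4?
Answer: 1/22048 ≈ 4.5356e-5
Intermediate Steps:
x(a) = 1
B = -148 (B = 8 - 39*4 = 8 - 156 = -148)
1/(V(x(-4)) + B**2) = 1/((143 + 1) + (-148)**2) = 1/(144 + 21904) = 1/22048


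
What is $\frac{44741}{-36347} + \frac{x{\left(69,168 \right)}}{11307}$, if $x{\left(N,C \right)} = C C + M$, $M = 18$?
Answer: $\frac{173541829}{136991843} \approx 1.2668$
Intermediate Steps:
$x{\left(N,C \right)} = 18 + C^{2}$ ($x{\left(N,C \right)} = C C + 18 = C^{2} + 18 = 18 + C^{2}$)
$\frac{44741}{-36347} + \frac{x{\left(69,168 \right)}}{11307} = \frac{44741}{-36347} + \frac{18 + 168^{2}}{11307} = 44741 \left(- \frac{1}{36347}\right) + \left(18 + 28224\right) \frac{1}{11307} = - \frac{44741}{36347} + 28242 \cdot \frac{1}{11307} = - \frac{44741}{36347} + \frac{9414}{3769} = \frac{173541829}{136991843}$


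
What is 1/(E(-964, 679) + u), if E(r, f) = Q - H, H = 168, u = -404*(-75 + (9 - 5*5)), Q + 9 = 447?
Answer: 1/37034 ≈ 2.7002e-5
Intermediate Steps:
Q = 438 (Q = -9 + 447 = 438)
u = 36764 (u = -404*(-75 + (9 - 25)) = -404*(-75 - 16) = -404*(-91) = 36764)
E(r, f) = 270 (E(r, f) = 438 - 1*168 = 438 - 168 = 270)
1/(E(-964, 679) + u) = 1/(270 + 36764) = 1/37034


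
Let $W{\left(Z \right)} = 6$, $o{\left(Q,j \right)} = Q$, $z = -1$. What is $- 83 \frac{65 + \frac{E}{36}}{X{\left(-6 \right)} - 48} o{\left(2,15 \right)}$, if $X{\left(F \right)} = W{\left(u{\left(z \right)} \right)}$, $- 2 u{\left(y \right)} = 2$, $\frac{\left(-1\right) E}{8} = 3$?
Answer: $\frac{16019}{63} \approx 254.27$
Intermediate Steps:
$E = -24$ ($E = \left(-8\right) 3 = -24$)
$u{\left(y \right)} = -1$ ($u{\left(y \right)} = \left(- \frac{1}{2}\right) 2 = -1$)
$X{\left(F \right)} = 6$
$- 83 \frac{65 + \frac{E}{36}}{X{\left(-6 \right)} - 48} o{\left(2,15 \right)} = - 83 \frac{65 - \frac{24}{36}}{6 - 48} \cdot 2 = - 83 \frac{65 - \frac{2}{3}}{-42} \cdot 2 = - 83 \left(65 - \frac{2}{3}\right) \left(- \frac{1}{42}\right) 2 = - 83 \cdot \frac{193}{3} \left(- \frac{1}{42}\right) 2 = \left(-83\right) \left(- \frac{193}{126}\right) 2 = \frac{16019}{126} \cdot 2 = \frac{16019}{63}$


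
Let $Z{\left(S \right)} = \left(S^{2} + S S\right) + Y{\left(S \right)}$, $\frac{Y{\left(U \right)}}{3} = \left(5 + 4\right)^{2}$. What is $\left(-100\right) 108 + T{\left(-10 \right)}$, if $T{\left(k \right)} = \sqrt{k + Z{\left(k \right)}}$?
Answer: $-10800 + \sqrt{433} \approx -10779.0$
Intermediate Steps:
$Y{\left(U \right)} = 243$ ($Y{\left(U \right)} = 3 \left(5 + 4\right)^{2} = 3 \cdot 9^{2} = 3 \cdot 81 = 243$)
$Z{\left(S \right)} = 243 + 2 S^{2}$ ($Z{\left(S \right)} = \left(S^{2} + S S\right) + 243 = \left(S^{2} + S^{2}\right) + 243 = 2 S^{2} + 243 = 243 + 2 S^{2}$)
$T{\left(k \right)} = \sqrt{243 + k + 2 k^{2}}$ ($T{\left(k \right)} = \sqrt{k + \left(243 + 2 k^{2}\right)} = \sqrt{243 + k + 2 k^{2}}$)
$\left(-100\right) 108 + T{\left(-10 \right)} = \left(-100\right) 108 + \sqrt{243 - 10 + 2 \left(-10\right)^{2}} = -10800 + \sqrt{243 - 10 + 2 \cdot 100} = -10800 + \sqrt{243 - 10 + 200} = -10800 + \sqrt{433}$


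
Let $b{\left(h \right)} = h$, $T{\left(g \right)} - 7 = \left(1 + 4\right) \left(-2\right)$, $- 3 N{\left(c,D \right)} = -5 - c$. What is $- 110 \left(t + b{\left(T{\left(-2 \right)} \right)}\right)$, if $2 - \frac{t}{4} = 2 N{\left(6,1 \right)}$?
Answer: $\frac{8030}{3} \approx 2676.7$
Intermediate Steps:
$N{\left(c,D \right)} = \frac{5}{3} + \frac{c}{3}$ ($N{\left(c,D \right)} = - \frac{-5 - c}{3} = \frac{5}{3} + \frac{c}{3}$)
$T{\left(g \right)} = -3$ ($T{\left(g \right)} = 7 + \left(1 + 4\right) \left(-2\right) = 7 + 5 \left(-2\right) = 7 - 10 = -3$)
$t = - \frac{64}{3}$ ($t = 8 - 4 \cdot 2 \left(\frac{5}{3} + \frac{1}{3} \cdot 6\right) = 8 - 4 \cdot 2 \left(\frac{5}{3} + 2\right) = 8 - 4 \cdot 2 \cdot \frac{11}{3} = 8 - \frac{88}{3} = - \frac{64}{3} \approx -21.333$)
$- 110 \left(t + b{\left(T{\left(-2 \right)} \right)}\right) = - 110 \left(- \frac{64}{3} - 3\right) = \left(-110\right) \left(- \frac{73}{3}\right) = \frac{8030}{3}$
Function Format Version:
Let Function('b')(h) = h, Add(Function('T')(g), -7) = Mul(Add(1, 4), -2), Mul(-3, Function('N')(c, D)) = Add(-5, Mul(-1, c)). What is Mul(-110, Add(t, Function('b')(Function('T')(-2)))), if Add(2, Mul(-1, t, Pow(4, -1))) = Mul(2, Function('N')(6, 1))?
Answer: Rational(8030, 3) ≈ 2676.7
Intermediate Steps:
Function('N')(c, D) = Add(Rational(5, 3), Mul(Rational(1, 3), c)) (Function('N')(c, D) = Mul(Rational(-1, 3), Add(-5, Mul(-1, c))) = Add(Rational(5, 3), Mul(Rational(1, 3), c)))
Function('T')(g) = -3 (Function('T')(g) = Add(7, Mul(Add(1, 4), -2)) = Add(7, Mul(5, -2)) = Add(7, -10) = -3)
t = Rational(-64, 3) (t = Add(8, Mul(-4, Mul(2, Add(Rational(5, 3), Mul(Rational(1, 3), 6))))) = Add(8, Mul(-4, Mul(2, Add(Rational(5, 3), 2)))) = Add(8, Mul(-4, Mul(2, Rational(11, 3)))) = Add(8, Mul(-4, Rational(22, 3))) = Add(8, Rational(-88, 3)) = Rational(-64, 3) ≈ -21.333)
Mul(-110, Add(t, Function('b')(Function('T')(-2)))) = Mul(-110, Add(Rational(-64, 3), -3)) = Mul(-110, Rational(-73, 3)) = Rational(8030, 3)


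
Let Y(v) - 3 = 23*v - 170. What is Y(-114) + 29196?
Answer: 26407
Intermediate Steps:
Y(v) = -167 + 23*v (Y(v) = 3 + (23*v - 170) = 3 + (-170 + 23*v) = -167 + 23*v)
Y(-114) + 29196 = (-167 + 23*(-114)) + 29196 = (-167 - 2622) + 29196 = -2789 + 29196 = 26407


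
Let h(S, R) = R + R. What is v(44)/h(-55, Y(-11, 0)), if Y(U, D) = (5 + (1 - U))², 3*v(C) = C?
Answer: 22/867 ≈ 0.025375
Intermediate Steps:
v(C) = C/3
Y(U, D) = (6 - U)²
h(S, R) = 2*R
v(44)/h(-55, Y(-11, 0)) = ((⅓)*44)/((2*(-6 - 11)²)) = 44/(3*((2*(-17)²))) = 44/(3*((2*289))) = (44/3)/578 = (44/3)*(1/578) = 22/867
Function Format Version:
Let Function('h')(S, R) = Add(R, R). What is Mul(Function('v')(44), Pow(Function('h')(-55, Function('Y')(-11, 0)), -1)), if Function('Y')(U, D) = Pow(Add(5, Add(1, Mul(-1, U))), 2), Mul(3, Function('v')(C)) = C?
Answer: Rational(22, 867) ≈ 0.025375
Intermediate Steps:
Function('v')(C) = Mul(Rational(1, 3), C)
Function('Y')(U, D) = Pow(Add(6, Mul(-1, U)), 2)
Function('h')(S, R) = Mul(2, R)
Mul(Function('v')(44), Pow(Function('h')(-55, Function('Y')(-11, 0)), -1)) = Mul(Mul(Rational(1, 3), 44), Pow(Mul(2, Pow(Add(-6, -11), 2)), -1)) = Mul(Rational(44, 3), Pow(Mul(2, Pow(-17, 2)), -1)) = Mul(Rational(44, 3), Pow(Mul(2, 289), -1)) = Mul(Rational(44, 3), Pow(578, -1)) = Mul(Rational(44, 3), Rational(1, 578)) = Rational(22, 867)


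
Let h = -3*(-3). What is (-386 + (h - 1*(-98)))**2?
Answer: 77841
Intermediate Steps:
h = 9
(-386 + (h - 1*(-98)))**2 = (-386 + (9 - 1*(-98)))**2 = (-386 + (9 + 98))**2 = (-386 + 107)**2 = (-279)**2 = 77841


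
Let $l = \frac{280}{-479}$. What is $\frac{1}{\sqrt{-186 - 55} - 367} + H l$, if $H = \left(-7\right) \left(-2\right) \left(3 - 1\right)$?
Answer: $- \frac{1058026993}{64631470} - \frac{i \sqrt{241}}{134930} \approx -16.37 - 0.00011505 i$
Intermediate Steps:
$H = 28$ ($H = 14 \left(3 - 1\right) = 14 \cdot 2 = 28$)
$l = - \frac{280}{479}$ ($l = 280 \left(- \frac{1}{479}\right) = - \frac{280}{479} \approx -0.58455$)
$\frac{1}{\sqrt{-186 - 55} - 367} + H l = \frac{1}{\sqrt{-186 - 55} - 367} + 28 \left(- \frac{280}{479}\right) = \frac{1}{\sqrt{-241} - 367} - \frac{7840}{479} = \frac{1}{i \sqrt{241} - 367} - \frac{7840}{479} = \frac{1}{-367 + i \sqrt{241}} - \frac{7840}{479} = - \frac{7840}{479} + \frac{1}{-367 + i \sqrt{241}}$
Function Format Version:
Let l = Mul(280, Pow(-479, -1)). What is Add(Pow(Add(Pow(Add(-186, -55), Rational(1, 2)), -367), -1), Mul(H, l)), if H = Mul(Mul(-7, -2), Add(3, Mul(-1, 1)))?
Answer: Add(Rational(-1058026993, 64631470), Mul(Rational(-1, 134930), I, Pow(241, Rational(1, 2)))) ≈ Add(-16.370, Mul(-0.00011505, I))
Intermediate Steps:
H = 28 (H = Mul(14, Add(3, -1)) = Mul(14, 2) = 28)
l = Rational(-280, 479) (l = Mul(280, Rational(-1, 479)) = Rational(-280, 479) ≈ -0.58455)
Add(Pow(Add(Pow(Add(-186, -55), Rational(1, 2)), -367), -1), Mul(H, l)) = Add(Pow(Add(Pow(Add(-186, -55), Rational(1, 2)), -367), -1), Mul(28, Rational(-280, 479))) = Add(Pow(Add(Pow(-241, Rational(1, 2)), -367), -1), Rational(-7840, 479)) = Add(Pow(Add(Mul(I, Pow(241, Rational(1, 2))), -367), -1), Rational(-7840, 479)) = Add(Pow(Add(-367, Mul(I, Pow(241, Rational(1, 2)))), -1), Rational(-7840, 479)) = Add(Rational(-7840, 479), Pow(Add(-367, Mul(I, Pow(241, Rational(1, 2)))), -1))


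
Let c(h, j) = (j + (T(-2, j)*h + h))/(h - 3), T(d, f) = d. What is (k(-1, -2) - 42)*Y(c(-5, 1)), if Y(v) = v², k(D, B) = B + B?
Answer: -207/8 ≈ -25.875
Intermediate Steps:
k(D, B) = 2*B
c(h, j) = (j - h)/(-3 + h) (c(h, j) = (j + (-2*h + h))/(h - 3) = (j - h)/(-3 + h))
(k(-1, -2) - 42)*Y(c(-5, 1)) = (2*(-2) - 42)*((1 - 1*(-5))/(-3 - 5))² = (-4 - 42)*((1 + 5)/(-8))² = -46*(-⅛*6)² = -46*(-¾)² = -46*9/16 = -207/8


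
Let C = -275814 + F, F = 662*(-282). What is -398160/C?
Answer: 66360/77083 ≈ 0.86089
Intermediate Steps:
F = -186684
C = -462498 (C = -275814 - 186684 = -462498)
-398160/C = -398160/(-462498) = -398160*(-1/462498) = 66360/77083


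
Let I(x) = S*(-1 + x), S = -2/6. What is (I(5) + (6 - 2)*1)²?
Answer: 64/9 ≈ 7.1111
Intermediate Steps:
S = -⅓ (S = -2*⅙ = -⅓ ≈ -0.33333)
I(x) = ⅓ - x/3 (I(x) = -(-1 + x)/3 = ⅓ - x/3)
(I(5) + (6 - 2)*1)² = ((⅓ - ⅓*5) + (6 - 2)*1)² = ((⅓ - 5/3) + 4*1)² = (-4/3 + 4)² = (8/3)² = 64/9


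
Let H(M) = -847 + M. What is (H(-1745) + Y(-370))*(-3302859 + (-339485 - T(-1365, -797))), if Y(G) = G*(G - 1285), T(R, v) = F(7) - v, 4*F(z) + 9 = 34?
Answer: -4442876361731/2 ≈ -2.2214e+12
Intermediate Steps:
F(z) = 25/4 (F(z) = -9/4 + (¼)*34 = -9/4 + 17/2 = 25/4)
T(R, v) = 25/4 - v
Y(G) = G*(-1285 + G)
(H(-1745) + Y(-370))*(-3302859 + (-339485 - T(-1365, -797))) = ((-847 - 1745) - 370*(-1285 - 370))*(-3302859 + (-339485 - (25/4 - 1*(-797)))) = (-2592 - 370*(-1655))*(-3302859 + (-339485 - (25/4 + 797))) = (-2592 + 612350)*(-3302859 + (-339485 - 1*3213/4)) = 609758*(-3302859 + (-339485 - 3213/4)) = 609758*(-3302859 - 1361153/4) = 609758*(-14572589/4) = -4442876361731/2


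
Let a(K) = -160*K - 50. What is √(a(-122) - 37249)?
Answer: I*√17779 ≈ 133.34*I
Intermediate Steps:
a(K) = -50 - 160*K
√(a(-122) - 37249) = √((-50 - 160*(-122)) - 37249) = √((-50 + 19520) - 37249) = √(19470 - 37249) = √(-17779) = I*√17779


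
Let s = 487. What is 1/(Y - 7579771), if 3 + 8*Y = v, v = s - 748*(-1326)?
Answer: -2/14911459 ≈ -1.3413e-7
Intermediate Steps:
v = 992335 (v = 487 - 748*(-1326) = 487 + 991848 = 992335)
Y = 248083/2 (Y = -3/8 + (1/8)*992335 = -3/8 + 992335/8 = 248083/2 ≈ 1.2404e+5)
1/(Y - 7579771) = 1/(248083/2 - 7579771) = 1/(-14911459/2) = -2/14911459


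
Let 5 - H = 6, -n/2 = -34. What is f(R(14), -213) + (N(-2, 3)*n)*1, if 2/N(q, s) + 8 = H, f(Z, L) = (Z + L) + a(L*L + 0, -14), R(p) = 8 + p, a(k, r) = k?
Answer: 406466/9 ≈ 45163.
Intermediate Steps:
f(Z, L) = L + Z + L**2 (f(Z, L) = (Z + L) + (L*L + 0) = (L + Z) + (L**2 + 0) = (L + Z) + L**2 = L + Z + L**2)
n = 68 (n = -2*(-34) = 68)
H = -1 (H = 5 - 1*6 = 5 - 6 = -1)
N(q, s) = -2/9 (N(q, s) = 2/(-8 - 1) = 2/(-9) = 2*(-1/9) = -2/9)
f(R(14), -213) + (N(-2, 3)*n)*1 = (-213 + (8 + 14) + (-213)**2) - 2/9*68*1 = (-213 + 22 + 45369) - 136/9*1 = 45178 - 136/9 = 406466/9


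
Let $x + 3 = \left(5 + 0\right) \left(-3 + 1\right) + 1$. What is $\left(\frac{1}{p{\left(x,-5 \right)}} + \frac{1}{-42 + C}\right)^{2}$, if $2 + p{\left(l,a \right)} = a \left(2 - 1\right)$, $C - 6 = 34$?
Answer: $\frac{81}{196} \approx 0.41327$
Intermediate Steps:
$C = 40$ ($C = 6 + 34 = 40$)
$x = -12$ ($x = -3 + \left(\left(5 + 0\right) \left(-3 + 1\right) + 1\right) = -3 + \left(5 \left(-2\right) + 1\right) = -3 + \left(-10 + 1\right) = -3 - 9 = -12$)
$p{\left(l,a \right)} = -2 + a$ ($p{\left(l,a \right)} = -2 + a \left(2 - 1\right) = -2 + a 1 = -2 + a$)
$\left(\frac{1}{p{\left(x,-5 \right)}} + \frac{1}{-42 + C}\right)^{2} = \left(\frac{1}{-2 - 5} + \frac{1}{-42 + 40}\right)^{2} = \left(\frac{1}{-7} + \frac{1}{-2}\right)^{2} = \left(- \frac{1}{7} - \frac{1}{2}\right)^{2} = \left(- \frac{9}{14}\right)^{2} = \frac{81}{196}$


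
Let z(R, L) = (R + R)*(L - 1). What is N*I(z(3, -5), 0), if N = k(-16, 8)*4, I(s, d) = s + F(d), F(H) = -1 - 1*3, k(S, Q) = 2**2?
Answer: -640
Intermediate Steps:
k(S, Q) = 4
z(R, L) = 2*R*(-1 + L) (z(R, L) = (2*R)*(-1 + L) = 2*R*(-1 + L))
F(H) = -4 (F(H) = -1 - 3 = -4)
I(s, d) = -4 + s (I(s, d) = s - 4 = -4 + s)
N = 16 (N = 4*4 = 16)
N*I(z(3, -5), 0) = 16*(-4 + 2*3*(-1 - 5)) = 16*(-4 + 2*3*(-6)) = 16*(-4 - 36) = 16*(-40) = -640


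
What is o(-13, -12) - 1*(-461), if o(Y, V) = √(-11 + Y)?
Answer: 461 + 2*I*√6 ≈ 461.0 + 4.899*I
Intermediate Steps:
o(-13, -12) - 1*(-461) = √(-11 - 13) - 1*(-461) = √(-24) + 461 = 2*I*√6 + 461 = 461 + 2*I*√6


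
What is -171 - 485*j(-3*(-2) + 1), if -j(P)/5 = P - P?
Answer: -171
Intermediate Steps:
j(P) = 0 (j(P) = -5*(P - P) = -5*0 = 0)
-171 - 485*j(-3*(-2) + 1) = -171 - 485*0 = -171 + 0 = -171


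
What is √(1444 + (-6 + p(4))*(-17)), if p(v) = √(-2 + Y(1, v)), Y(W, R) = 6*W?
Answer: 6*√42 ≈ 38.884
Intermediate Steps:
p(v) = 2 (p(v) = √(-2 + 6*1) = √(-2 + 6) = √4 = 2)
√(1444 + (-6 + p(4))*(-17)) = √(1444 + (-6 + 2)*(-17)) = √(1444 - 4*(-17)) = √(1444 + 68) = √1512 = 6*√42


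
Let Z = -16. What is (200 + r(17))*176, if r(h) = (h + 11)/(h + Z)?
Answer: 40128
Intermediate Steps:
r(h) = (11 + h)/(-16 + h) (r(h) = (h + 11)/(h - 16) = (11 + h)/(-16 + h))
(200 + r(17))*176 = (200 + (11 + 17)/(-16 + 17))*176 = (200 + 28/1)*176 = (200 + 1*28)*176 = (200 + 28)*176 = 228*176 = 40128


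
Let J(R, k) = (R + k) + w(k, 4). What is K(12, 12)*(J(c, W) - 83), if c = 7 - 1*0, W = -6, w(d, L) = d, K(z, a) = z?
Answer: -1056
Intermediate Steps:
c = 7 (c = 7 + 0 = 7)
J(R, k) = R + 2*k (J(R, k) = (R + k) + k = R + 2*k)
K(12, 12)*(J(c, W) - 83) = 12*((7 + 2*(-6)) - 83) = 12*((7 - 12) - 83) = 12*(-5 - 83) = 12*(-88) = -1056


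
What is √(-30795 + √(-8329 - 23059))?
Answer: √(-30795 + 2*I*√7847) ≈ 0.5048 + 175.49*I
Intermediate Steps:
√(-30795 + √(-8329 - 23059)) = √(-30795 + √(-31388)) = √(-30795 + 2*I*√7847)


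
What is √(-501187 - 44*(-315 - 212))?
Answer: 3*I*√53111 ≈ 691.38*I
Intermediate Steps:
√(-501187 - 44*(-315 - 212)) = √(-501187 - 44*(-527)) = √(-501187 + 23188) = √(-477999) = 3*I*√53111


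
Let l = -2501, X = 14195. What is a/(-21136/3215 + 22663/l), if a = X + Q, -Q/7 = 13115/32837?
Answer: -535315666775450/589765096571 ≈ -907.68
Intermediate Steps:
Q = -13115/4691 (Q = -91805/32837 = -7*13115/32837 = -13115/4691 ≈ -2.7958)
a = 66575630/4691 (a = 14195 - 13115/4691 = 66575630/4691 ≈ 14192.)
a/(-21136/3215 + 22663/l) = 66575630/(4691*(-21136/3215 + 22663/(-2501))) = 66575630/(4691*(-21136*1/3215 + 22663*(-1/2501))) = 66575630/(4691*(-21136/3215 - 22663/2501)) = 66575630/(4691*(-125722681/8040715)) = (66575630/4691)*(-8040715/125722681) = -535315666775450/589765096571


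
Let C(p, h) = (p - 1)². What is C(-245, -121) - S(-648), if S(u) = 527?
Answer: 59989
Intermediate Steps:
C(p, h) = (-1 + p)²
C(-245, -121) - S(-648) = (-1 - 245)² - 1*527 = (-246)² - 527 = 60516 - 527 = 59989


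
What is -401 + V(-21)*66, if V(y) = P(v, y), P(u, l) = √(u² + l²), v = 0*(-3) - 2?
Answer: -401 + 66*√445 ≈ 991.27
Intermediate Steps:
v = -2 (v = 0 - 2 = -2)
P(u, l) = √(l² + u²)
V(y) = √(4 + y²) (V(y) = √(y² + (-2)²) = √(y² + 4) = √(4 + y²))
-401 + V(-21)*66 = -401 + √(4 + (-21)²)*66 = -401 + √(4 + 441)*66 = -401 + √445*66 = -401 + 66*√445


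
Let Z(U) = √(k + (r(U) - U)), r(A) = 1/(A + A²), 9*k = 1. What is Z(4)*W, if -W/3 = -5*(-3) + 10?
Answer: -5*I*√3455/2 ≈ -146.95*I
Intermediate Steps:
k = ⅑ (k = (⅑)*1 = ⅑ ≈ 0.11111)
W = -75 (W = -3*(-5*(-3) + 10) = -3*(15 + 10) = -3*25 = -75)
Z(U) = √(⅑ - U + 1/(U*(1 + U))) (Z(U) = √(⅑ + (1/(U*(1 + U)) - U)) = √(⅑ + (-U + 1/(U*(1 + U)))) = √(⅑ - U + 1/(U*(1 + U))))
Z(4)*W = (√((9 + 4*(1 + 4)*(1 - 9*4))/(4*(1 + 4)))/3)*(-75) = (√((¼)*(9 + 4*5*(1 - 36))/5)/3)*(-75) = (√((¼)*(⅕)*(9 + 4*5*(-35)))/3)*(-75) = (√((¼)*(⅕)*(9 - 700))/3)*(-75) = (√((¼)*(⅕)*(-691))/3)*(-75) = (√(-691/20)/3)*(-75) = ((I*√3455/10)/3)*(-75) = (I*√3455/30)*(-75) = -5*I*√3455/2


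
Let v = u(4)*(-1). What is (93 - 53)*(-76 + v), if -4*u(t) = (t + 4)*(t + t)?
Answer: -2400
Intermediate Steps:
u(t) = -t*(4 + t)/2 (u(t) = -(t + 4)*(t + t)/4 = -(4 + t)*2*t/4 = -t*(4 + t)/2)
v = 16 (v = -½*4*(4 + 4)*(-1) = -½*4*8*(-1) = -16*(-1) = 16)
(93 - 53)*(-76 + v) = (93 - 53)*(-76 + 16) = 40*(-60) = -2400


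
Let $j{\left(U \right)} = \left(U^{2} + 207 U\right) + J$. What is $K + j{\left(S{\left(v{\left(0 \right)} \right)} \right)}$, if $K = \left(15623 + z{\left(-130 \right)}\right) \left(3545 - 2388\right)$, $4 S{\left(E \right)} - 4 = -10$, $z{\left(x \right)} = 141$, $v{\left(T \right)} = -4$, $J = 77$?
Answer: $\frac{72954867}{4} \approx 1.8239 \cdot 10^{7}$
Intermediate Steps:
$S{\left(E \right)} = - \frac{3}{2}$ ($S{\left(E \right)} = 1 + \frac{1}{4} \left(-10\right) = 1 - \frac{5}{2} = - \frac{3}{2}$)
$K = 18238948$ ($K = \left(15623 + 141\right) \left(3545 - 2388\right) = 15764 \cdot 1157 = 18238948$)
$j{\left(U \right)} = 77 + U^{2} + 207 U$ ($j{\left(U \right)} = \left(U^{2} + 207 U\right) + 77 = 77 + U^{2} + 207 U$)
$K + j{\left(S{\left(v{\left(0 \right)} \right)} \right)} = 18238948 + \left(77 + \left(- \frac{3}{2}\right)^{2} + 207 \left(- \frac{3}{2}\right)\right) = 18238948 + \left(77 + \frac{9}{4} - \frac{621}{2}\right) = 18238948 - \frac{925}{4} = \frac{72954867}{4}$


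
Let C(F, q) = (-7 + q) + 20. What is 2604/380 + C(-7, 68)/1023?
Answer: 224556/32395 ≈ 6.9318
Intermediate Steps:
C(F, q) = 13 + q
2604/380 + C(-7, 68)/1023 = 2604/380 + (13 + 68)/1023 = 2604*(1/380) + 81*(1/1023) = 651/95 + 27/341 = 224556/32395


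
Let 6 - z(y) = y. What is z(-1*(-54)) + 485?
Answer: 437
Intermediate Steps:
z(y) = 6 - y
z(-1*(-54)) + 485 = (6 - (-1)*(-54)) + 485 = (6 - 1*54) + 485 = (6 - 54) + 485 = -48 + 485 = 437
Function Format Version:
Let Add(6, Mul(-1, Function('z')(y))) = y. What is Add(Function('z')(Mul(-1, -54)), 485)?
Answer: 437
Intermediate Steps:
Function('z')(y) = Add(6, Mul(-1, y))
Add(Function('z')(Mul(-1, -54)), 485) = Add(Add(6, Mul(-1, Mul(-1, -54))), 485) = Add(Add(6, Mul(-1, 54)), 485) = Add(Add(6, -54), 485) = Add(-48, 485) = 437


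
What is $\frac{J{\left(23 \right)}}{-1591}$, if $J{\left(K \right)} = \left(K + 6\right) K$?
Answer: $- \frac{667}{1591} \approx -0.41923$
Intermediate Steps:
$J{\left(K \right)} = K \left(6 + K\right)$ ($J{\left(K \right)} = \left(6 + K\right) K = K \left(6 + K\right)$)
$\frac{J{\left(23 \right)}}{-1591} = \frac{23 \left(6 + 23\right)}{-1591} = 23 \cdot 29 \left(- \frac{1}{1591}\right) = 667 \left(- \frac{1}{1591}\right) = - \frac{667}{1591}$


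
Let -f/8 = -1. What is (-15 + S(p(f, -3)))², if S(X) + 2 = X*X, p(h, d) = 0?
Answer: 289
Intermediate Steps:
f = 8 (f = -8*(-1) = 8)
S(X) = -2 + X² (S(X) = -2 + X*X = -2 + X²)
(-15 + S(p(f, -3)))² = (-15 + (-2 + 0²))² = (-15 + (-2 + 0))² = (-15 - 2)² = (-17)² = 289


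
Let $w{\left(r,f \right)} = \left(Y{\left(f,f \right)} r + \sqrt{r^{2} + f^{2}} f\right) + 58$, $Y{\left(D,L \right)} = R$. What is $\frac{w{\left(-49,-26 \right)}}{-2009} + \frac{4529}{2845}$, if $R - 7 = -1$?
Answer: $\frac{9770181}{5715605} + \frac{26 \sqrt{3077}}{2009} \approx 2.4273$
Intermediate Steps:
$R = 6$ ($R = 7 - 1 = 6$)
$Y{\left(D,L \right)} = 6$
$w{\left(r,f \right)} = 58 + 6 r + f \sqrt{f^{2} + r^{2}}$ ($w{\left(r,f \right)} = \left(6 r + \sqrt{r^{2} + f^{2}} f\right) + 58 = \left(6 r + \sqrt{f^{2} + r^{2}} f\right) + 58 = \left(6 r + f \sqrt{f^{2} + r^{2}}\right) + 58 = 58 + 6 r + f \sqrt{f^{2} + r^{2}}$)
$\frac{w{\left(-49,-26 \right)}}{-2009} + \frac{4529}{2845} = \frac{58 + 6 \left(-49\right) - 26 \sqrt{\left(-26\right)^{2} + \left(-49\right)^{2}}}{-2009} + \frac{4529}{2845} = \left(58 - 294 - 26 \sqrt{676 + 2401}\right) \left(- \frac{1}{2009}\right) + 4529 \cdot \frac{1}{2845} = \left(58 - 294 - 26 \sqrt{3077}\right) \left(- \frac{1}{2009}\right) + \frac{4529}{2845} = \left(-236 - 26 \sqrt{3077}\right) \left(- \frac{1}{2009}\right) + \frac{4529}{2845} = \left(\frac{236}{2009} + \frac{26 \sqrt{3077}}{2009}\right) + \frac{4529}{2845} = \frac{9770181}{5715605} + \frac{26 \sqrt{3077}}{2009}$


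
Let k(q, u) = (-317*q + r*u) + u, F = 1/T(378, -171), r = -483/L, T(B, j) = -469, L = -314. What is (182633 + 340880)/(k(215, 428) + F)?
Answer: -38547832729/4938465570 ≈ -7.8056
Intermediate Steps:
r = 483/314 (r = -483/(-314) = -483*(-1/314) = 483/314 ≈ 1.5382)
F = -1/469 (F = 1/(-469) = -1/469 ≈ -0.0021322)
k(q, u) = -317*q + 797*u/314 (k(q, u) = (-317*q + 483*u/314) + u = -317*q + 797*u/314)
(182633 + 340880)/(k(215, 428) + F) = (182633 + 340880)/((-317*215 + (797/314)*428) - 1/469) = 523513/((-68155 + 170558/157) - 1/469) = 523513/(-10529777/157 - 1/469) = 523513/(-4938465570/73633) = 523513*(-73633/4938465570) = -38547832729/4938465570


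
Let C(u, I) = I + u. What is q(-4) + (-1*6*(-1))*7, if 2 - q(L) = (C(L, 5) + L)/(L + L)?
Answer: 349/8 ≈ 43.625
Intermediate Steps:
q(L) = 2 - (5 + 2*L)/(2*L) (q(L) = 2 - ((5 + L) + L)/(L + L) = 2 - (5 + 2*L)/(2*L))
q(-4) + (-1*6*(-1))*7 = (-5/2 - 4)/(-4) + (-1*6*(-1))*7 = -¼*(-13/2) - 6*(-1)*7 = 13/8 + 6*7 = 13/8 + 42 = 349/8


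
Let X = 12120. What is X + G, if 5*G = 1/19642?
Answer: 1190305201/98210 ≈ 12120.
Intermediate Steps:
G = 1/98210 (G = (⅕)/19642 = (⅕)*(1/19642) = 1/98210 ≈ 1.0182e-5)
X + G = 12120 + 1/98210 = 1190305201/98210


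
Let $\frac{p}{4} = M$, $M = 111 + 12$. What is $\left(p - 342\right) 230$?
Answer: $34500$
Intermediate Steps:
$M = 123$
$p = 492$ ($p = 4 \cdot 123 = 492$)
$\left(p - 342\right) 230 = \left(492 - 342\right) 230 = 150 \cdot 230 = 34500$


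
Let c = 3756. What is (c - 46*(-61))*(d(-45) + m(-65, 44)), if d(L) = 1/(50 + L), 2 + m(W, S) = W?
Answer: -2191708/5 ≈ -4.3834e+5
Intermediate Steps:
m(W, S) = -2 + W
(c - 46*(-61))*(d(-45) + m(-65, 44)) = (3756 - 46*(-61))*(1/(50 - 45) + (-2 - 65)) = (3756 + 2806)*(1/5 - 67) = 6562*(⅕ - 67) = 6562*(-334/5) = -2191708/5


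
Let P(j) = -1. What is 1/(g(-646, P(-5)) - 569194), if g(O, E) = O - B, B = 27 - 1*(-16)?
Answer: -1/569883 ≈ -1.7547e-6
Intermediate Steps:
B = 43 (B = 27 + 16 = 43)
g(O, E) = -43 + O (g(O, E) = O - 1*43 = O - 43 = -43 + O)
1/(g(-646, P(-5)) - 569194) = 1/((-43 - 646) - 569194) = 1/(-689 - 569194) = 1/(-569883) = -1/569883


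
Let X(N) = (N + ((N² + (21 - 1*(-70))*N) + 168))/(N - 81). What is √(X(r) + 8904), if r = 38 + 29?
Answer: √1593690/14 ≈ 90.172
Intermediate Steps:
r = 67
X(N) = (168 + N² + 92*N)/(-81 + N) (X(N) = (N + ((N² + (21 + 70)*N) + 168))/(-81 + N) = (N + ((N² + 91*N) + 168))/(-81 + N) = (N + (168 + N² + 91*N))/(-81 + N) = (168 + N² + 92*N)/(-81 + N))
√(X(r) + 8904) = √((168 + 67² + 92*67)/(-81 + 67) + 8904) = √((168 + 4489 + 6164)/(-14) + 8904) = √(-1/14*10821 + 8904) = √(-10821/14 + 8904) = √(113835/14) = √1593690/14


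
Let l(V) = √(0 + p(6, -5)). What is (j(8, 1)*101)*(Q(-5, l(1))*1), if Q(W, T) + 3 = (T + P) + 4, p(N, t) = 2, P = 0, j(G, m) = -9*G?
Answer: -7272 - 7272*√2 ≈ -17556.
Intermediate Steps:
l(V) = √2 (l(V) = √(0 + 2) = √2)
Q(W, T) = 1 + T (Q(W, T) = -3 + ((T + 0) + 4) = -3 + (T + 4) = -3 + (4 + T) = 1 + T)
(j(8, 1)*101)*(Q(-5, l(1))*1) = (-9*8*101)*((1 + √2)*1) = (-72*101)*(1 + √2) = -7272*(1 + √2) = -7272 - 7272*√2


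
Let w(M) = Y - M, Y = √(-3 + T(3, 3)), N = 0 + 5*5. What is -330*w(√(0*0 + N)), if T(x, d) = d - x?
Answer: 1650 - 330*I*√3 ≈ 1650.0 - 571.58*I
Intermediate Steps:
N = 25 (N = 0 + 25 = 25)
Y = I*√3 (Y = √(-3 + (3 - 1*3)) = √(-3 + (3 - 3)) = √(-3 + 0) = √(-3) = I*√3 ≈ 1.732*I)
w(M) = -M + I*√3 (w(M) = I*√3 - M = -M + I*√3)
-330*w(√(0*0 + N)) = -330*(-√(0*0 + 25) + I*√3) = -330*(-√(0 + 25) + I*√3) = -330*(-√25 + I*√3) = -330*(-1*5 + I*√3) = -330*(-5 + I*√3) = 1650 - 330*I*√3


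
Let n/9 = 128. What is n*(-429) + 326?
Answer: -493882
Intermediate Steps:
n = 1152 (n = 9*128 = 1152)
n*(-429) + 326 = 1152*(-429) + 326 = -494208 + 326 = -493882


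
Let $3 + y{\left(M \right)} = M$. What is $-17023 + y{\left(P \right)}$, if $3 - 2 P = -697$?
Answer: $-16676$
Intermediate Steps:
$P = 350$ ($P = \frac{3}{2} - - \frac{697}{2} = \frac{3}{2} + \frac{697}{2} = 350$)
$y{\left(M \right)} = -3 + M$
$-17023 + y{\left(P \right)} = -17023 + \left(-3 + 350\right) = -17023 + 347 = -16676$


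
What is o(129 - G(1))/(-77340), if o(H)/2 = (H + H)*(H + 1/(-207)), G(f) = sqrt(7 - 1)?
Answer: -229720/266823 + 10681*sqrt(6)/800469 ≈ -0.82826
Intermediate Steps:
G(f) = sqrt(6)
o(H) = 4*H*(-1/207 + H) (o(H) = 2*((H + H)*(H + 1/(-207))) = 2*((2*H)*(H - 1/207)) = 2*((2*H)*(-1/207 + H)) = 2*(2*H*(-1/207 + H)) = 4*H*(-1/207 + H))
o(129 - G(1))/(-77340) = (4*(129 - sqrt(6))*(-1 + 207*(129 - sqrt(6)))/207)/(-77340) = (4*(129 - sqrt(6))*(-1 + (26703 - 207*sqrt(6)))/207)*(-1/77340) = (4*(129 - sqrt(6))*(26702 - 207*sqrt(6))/207)*(-1/77340) = -(129 - sqrt(6))*(26702 - 207*sqrt(6))/4002345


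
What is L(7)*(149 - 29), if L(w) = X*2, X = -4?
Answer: -960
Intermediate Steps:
L(w) = -8 (L(w) = -4*2 = -8)
L(7)*(149 - 29) = -8*(149 - 29) = -8*120 = -960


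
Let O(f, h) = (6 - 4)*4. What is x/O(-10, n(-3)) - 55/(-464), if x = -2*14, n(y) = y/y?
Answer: -1569/464 ≈ -3.3815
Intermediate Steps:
n(y) = 1
O(f, h) = 8 (O(f, h) = 2*4 = 8)
x = -28
x/O(-10, n(-3)) - 55/(-464) = -28/8 - 55/(-464) = -28*⅛ - 55*(-1/464) = -7/2 + 55/464 = -1569/464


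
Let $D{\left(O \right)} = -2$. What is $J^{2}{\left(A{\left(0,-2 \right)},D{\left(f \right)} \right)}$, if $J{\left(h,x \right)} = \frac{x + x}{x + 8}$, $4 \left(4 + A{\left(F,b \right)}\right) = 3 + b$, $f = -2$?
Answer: $\frac{4}{9} \approx 0.44444$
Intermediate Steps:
$A{\left(F,b \right)} = - \frac{13}{4} + \frac{b}{4}$ ($A{\left(F,b \right)} = -4 + \frac{3 + b}{4} = -4 + \left(\frac{3}{4} + \frac{b}{4}\right) = - \frac{13}{4} + \frac{b}{4}$)
$J{\left(h,x \right)} = \frac{2 x}{8 + x}$
$J^{2}{\left(A{\left(0,-2 \right)},D{\left(f \right)} \right)} = \left(2 \left(-2\right) \frac{1}{8 - 2}\right)^{2} = \left(2 \left(-2\right) \frac{1}{6}\right)^{2} = \left(- \frac{2}{3}\right)^{2} = \frac{4}{9}$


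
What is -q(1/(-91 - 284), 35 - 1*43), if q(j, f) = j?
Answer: 1/375 ≈ 0.0026667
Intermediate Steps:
-q(1/(-91 - 284), 35 - 1*43) = -1/(-91 - 284) = -1/(-375) = -1*(-1/375) = 1/375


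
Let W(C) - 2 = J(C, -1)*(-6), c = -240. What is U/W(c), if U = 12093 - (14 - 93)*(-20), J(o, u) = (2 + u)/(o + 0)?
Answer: 420520/81 ≈ 5191.6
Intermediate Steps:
J(o, u) = (2 + u)/o
U = 10513 (U = 12093 - (-79)*(-20) = 12093 - 1*1580 = 12093 - 1580 = 10513)
W(C) = 2 - 6/C (W(C) = 2 + ((2 - 1)/C)*(-6) = 2 + (1/C)*(-6) = 2 - 6/C)
U/W(c) = 10513/(2 - 6/(-240)) = 10513/(2 - 6*(-1/240)) = 10513/(2 + 1/40) = 10513/(81/40) = 10513*(40/81) = 420520/81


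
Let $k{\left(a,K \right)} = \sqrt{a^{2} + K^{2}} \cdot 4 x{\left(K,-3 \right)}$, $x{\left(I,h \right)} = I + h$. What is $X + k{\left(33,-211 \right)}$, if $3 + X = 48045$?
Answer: $48042 - 856 \sqrt{45610} \approx -1.3477 \cdot 10^{5}$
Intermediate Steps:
$X = 48042$ ($X = -3 + 48045 = 48042$)
$k{\left(a,K \right)} = 4 \sqrt{K^{2} + a^{2}} \left(-3 + K\right)$ ($k{\left(a,K \right)} = \sqrt{a^{2} + K^{2}} \cdot 4 \left(K - 3\right) = \sqrt{K^{2} + a^{2}} \cdot 4 \left(-3 + K\right) = 4 \sqrt{K^{2} + a^{2}} \left(-3 + K\right)$)
$X + k{\left(33,-211 \right)} = 48042 + 4 \sqrt{\left(-211\right)^{2} + 33^{2}} \left(-3 - 211\right) = 48042 + 4 \sqrt{44521 + 1089} \left(-214\right) = 48042 + 4 \sqrt{45610} \left(-214\right) = 48042 - 856 \sqrt{45610}$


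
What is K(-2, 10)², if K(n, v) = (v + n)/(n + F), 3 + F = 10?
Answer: 64/25 ≈ 2.5600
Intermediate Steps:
F = 7 (F = -3 + 10 = 7)
K(n, v) = (n + v)/(7 + n) (K(n, v) = (v + n)/(n + 7) = (n + v)/(7 + n))
K(-2, 10)² = ((-2 + 10)/(7 - 2))² = (8/5)² = 64/25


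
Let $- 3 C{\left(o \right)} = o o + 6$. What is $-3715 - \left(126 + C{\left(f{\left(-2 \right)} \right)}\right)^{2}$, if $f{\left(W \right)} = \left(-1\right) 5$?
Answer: $- \frac{153844}{9} \approx -17094.0$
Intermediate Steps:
$f{\left(W \right)} = -5$
$C{\left(o \right)} = -2 - \frac{o^{2}}{3}$ ($C{\left(o \right)} = - \frac{o o + 6}{3} = - \frac{o^{2} + 6}{3} = - \frac{6 + o^{2}}{3} = -2 - \frac{o^{2}}{3}$)
$-3715 - \left(126 + C{\left(f{\left(-2 \right)} \right)}\right)^{2} = -3715 - \left(126 - \left(2 + \frac{\left(-5\right)^{2}}{3}\right)\right)^{2} = -3715 - \left(126 - \frac{31}{3}\right)^{2} = -3715 - \left(\frac{347}{3}\right)^{2} = -3715 - \frac{120409}{9} = - \frac{153844}{9}$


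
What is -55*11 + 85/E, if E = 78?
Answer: -47105/78 ≈ -603.91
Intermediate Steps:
-55*11 + 85/E = -55*11 + 85/78 = -605 + 85*(1/78) = -605 + 85/78 = -47105/78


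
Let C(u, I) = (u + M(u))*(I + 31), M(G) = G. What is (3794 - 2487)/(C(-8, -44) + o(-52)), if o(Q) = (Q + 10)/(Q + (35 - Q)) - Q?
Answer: 6535/1294 ≈ 5.0502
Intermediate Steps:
C(u, I) = 2*u*(31 + I) (C(u, I) = (u + u)*(I + 31) = (2*u)*(31 + I) = 2*u*(31 + I))
o(Q) = 2/7 - 34*Q/35 (o(Q) = (10 + Q)/35 - Q = (10 + Q)*(1/35) - Q = (2/7 + Q/35) - Q = 2/7 - 34*Q/35)
(3794 - 2487)/(C(-8, -44) + o(-52)) = (3794 - 2487)/(2*(-8)*(31 - 44) + (2/7 - 34/35*(-52))) = 1307/(2*(-8)*(-13) + (2/7 + 1768/35)) = 1307/(208 + 254/5) = 1307/(1294/5) = 1307*(5/1294) = 6535/1294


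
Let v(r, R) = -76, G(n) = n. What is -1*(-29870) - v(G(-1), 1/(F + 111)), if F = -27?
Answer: 29946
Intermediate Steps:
-1*(-29870) - v(G(-1), 1/(F + 111)) = -1*(-29870) - 1*(-76) = 29870 + 76 = 29946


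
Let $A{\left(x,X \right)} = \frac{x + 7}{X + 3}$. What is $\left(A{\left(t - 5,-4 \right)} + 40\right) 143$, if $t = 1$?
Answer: $5291$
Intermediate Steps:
$A{\left(x,X \right)} = \frac{7 + x}{3 + X}$
$\left(A{\left(t - 5,-4 \right)} + 40\right) 143 = \left(\frac{7 + \left(1 - 5\right)}{3 - 4} + 40\right) 143 = \left(\frac{7 + \left(1 - 5\right)}{-1} + 40\right) 143 = \left(- (7 - 4) + 40\right) 143 = \left(\left(-1\right) 3 + 40\right) 143 = \left(-3 + 40\right) 143 = 37 \cdot 143 = 5291$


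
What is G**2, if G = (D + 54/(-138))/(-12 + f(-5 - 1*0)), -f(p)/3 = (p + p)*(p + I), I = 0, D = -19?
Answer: 49729/3470769 ≈ 0.014328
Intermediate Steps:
f(p) = -6*p**2 (f(p) = -3*(p + p)*(p + 0) = -3*2*p*p = -6*p**2)
G = 223/1863 (G = (-19 + 54/(-138))/(-12 - 6*(-5 - 1*0)**2) = (-19 + 54*(-1/138))/(-12 - 6*(-5 + 0)**2) = (-19 - 9/23)/(-12 - 6*(-5)**2) = -446/(23*(-12 - 6*25)) = -446/(23*(-12 - 150)) = -446/23/(-162) = -446/23*(-1/162) = 223/1863 ≈ 0.11970)
G**2 = (223/1863)**2 = 49729/3470769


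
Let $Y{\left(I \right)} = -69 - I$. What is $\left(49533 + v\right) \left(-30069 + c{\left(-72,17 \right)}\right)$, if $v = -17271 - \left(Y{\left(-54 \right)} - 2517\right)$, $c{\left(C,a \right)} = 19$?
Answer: $-1045559700$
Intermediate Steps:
$v = -14739$ ($v = -17271 - \left(\left(-69 - -54\right) - 2517\right) = -17271 - \left(\left(-69 + 54\right) - 2517\right) = -17271 - \left(-15 - 2517\right) = -17271 - -2532 = -17271 + 2532 = -14739$)
$\left(49533 + v\right) \left(-30069 + c{\left(-72,17 \right)}\right) = \left(49533 - 14739\right) \left(-30069 + 19\right) = 34794 \left(-30050\right) = -1045559700$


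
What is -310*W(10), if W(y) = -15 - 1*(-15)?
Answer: 0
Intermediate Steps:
W(y) = 0 (W(y) = -15 + 15 = 0)
-310*W(10) = -310*0 = 0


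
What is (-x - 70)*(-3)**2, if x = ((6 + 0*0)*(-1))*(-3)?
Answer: -792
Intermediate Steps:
x = 18 (x = ((6 + 0)*(-1))*(-3) = (6*(-1))*(-3) = -6*(-3) = 18)
(-x - 70)*(-3)**2 = (-1*18 - 70)*(-3)**2 = (-18 - 70)*9 = -88*9 = -792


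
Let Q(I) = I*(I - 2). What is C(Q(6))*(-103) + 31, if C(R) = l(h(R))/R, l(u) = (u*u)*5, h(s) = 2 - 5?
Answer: -1297/8 ≈ -162.13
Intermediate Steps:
h(s) = -3
l(u) = 5*u² (l(u) = u²*5 = 5*u²)
Q(I) = I*(-2 + I)
C(R) = 45/R (C(R) = (5*(-3)²)/R = (5*9)/R = 45/R)
C(Q(6))*(-103) + 31 = (45/((6*(-2 + 6))))*(-103) + 31 = (45/((6*4)))*(-103) + 31 = (45/24)*(-103) + 31 = (45*(1/24))*(-103) + 31 = (15/8)*(-103) + 31 = -1545/8 + 31 = -1297/8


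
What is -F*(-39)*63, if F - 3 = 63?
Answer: 162162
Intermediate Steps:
F = 66 (F = 3 + 63 = 66)
-F*(-39)*63 = -66*(-39)*63 = -(-2574)*63 = -1*(-162162) = 162162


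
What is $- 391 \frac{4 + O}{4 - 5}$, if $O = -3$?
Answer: $391$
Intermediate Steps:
$- 391 \frac{4 + O}{4 - 5} = - 391 \frac{4 - 3}{4 - 5} = - 391 \cdot 1 \frac{1}{-1} = - 391 \cdot 1 \left(-1\right) = \left(-391\right) \left(-1\right) = 391$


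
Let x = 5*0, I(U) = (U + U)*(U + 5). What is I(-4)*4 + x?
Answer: -32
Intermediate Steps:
I(U) = 2*U*(5 + U) (I(U) = (2*U)*(5 + U) = 2*U*(5 + U))
x = 0
I(-4)*4 + x = (2*(-4)*(5 - 4))*4 + 0 = (2*(-4)*1)*4 + 0 = -8*4 + 0 = -32 + 0 = -32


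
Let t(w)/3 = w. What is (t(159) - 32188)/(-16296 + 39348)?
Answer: -31711/23052 ≈ -1.3756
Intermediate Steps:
t(w) = 3*w
(t(159) - 32188)/(-16296 + 39348) = (3*159 - 32188)/(-16296 + 39348) = (477 - 32188)/23052 = -31711*1/23052 = -31711/23052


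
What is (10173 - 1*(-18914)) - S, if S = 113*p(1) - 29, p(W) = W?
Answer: 29003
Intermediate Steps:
S = 84 (S = 113*1 - 29 = 113 - 29 = 84)
(10173 - 1*(-18914)) - S = (10173 - 1*(-18914)) - 1*84 = (10173 + 18914) - 84 = 29087 - 84 = 29003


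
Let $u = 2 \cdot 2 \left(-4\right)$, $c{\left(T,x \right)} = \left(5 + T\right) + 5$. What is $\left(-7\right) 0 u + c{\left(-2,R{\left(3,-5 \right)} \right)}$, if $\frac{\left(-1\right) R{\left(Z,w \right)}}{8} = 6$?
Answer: $8$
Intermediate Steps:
$R{\left(Z,w \right)} = -48$ ($R{\left(Z,w \right)} = \left(-8\right) 6 = -48$)
$c{\left(T,x \right)} = 10 + T$
$u = -16$ ($u = 2 \left(-8\right) = -16$)
$\left(-7\right) 0 u + c{\left(-2,R{\left(3,-5 \right)} \right)} = \left(-7\right) 0 \left(-16\right) + \left(10 - 2\right) = 0 \left(-16\right) + 8 = 0 + 8 = 8$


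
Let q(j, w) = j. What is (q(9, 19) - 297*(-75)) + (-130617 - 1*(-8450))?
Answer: -99883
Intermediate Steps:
(q(9, 19) - 297*(-75)) + (-130617 - 1*(-8450)) = (9 - 297*(-75)) + (-130617 - 1*(-8450)) = (9 + 22275) + (-130617 + 8450) = 22284 - 122167 = -99883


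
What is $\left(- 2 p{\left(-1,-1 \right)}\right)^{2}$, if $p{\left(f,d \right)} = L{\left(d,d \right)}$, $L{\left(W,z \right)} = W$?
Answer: $4$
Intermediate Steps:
$p{\left(f,d \right)} = d$
$\left(- 2 p{\left(-1,-1 \right)}\right)^{2} = \left(\left(-2\right) \left(-1\right)\right)^{2} = 2^{2} = 4$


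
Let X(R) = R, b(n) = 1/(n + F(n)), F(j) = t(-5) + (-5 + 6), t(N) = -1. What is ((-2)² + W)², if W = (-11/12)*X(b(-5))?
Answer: 63001/3600 ≈ 17.500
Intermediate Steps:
F(j) = 0 (F(j) = -1 + (-5 + 6) = -1 + 1 = 0)
b(n) = 1/n (b(n) = 1/(n + 0) = 1/n)
W = 11/60 (W = -11/12/(-5) = -11*1/12*(-⅕) = -11/12*(-⅕) = 11/60 ≈ 0.18333)
((-2)² + W)² = ((-2)² + 11/60)² = (4 + 11/60)² = (251/60)² = 63001/3600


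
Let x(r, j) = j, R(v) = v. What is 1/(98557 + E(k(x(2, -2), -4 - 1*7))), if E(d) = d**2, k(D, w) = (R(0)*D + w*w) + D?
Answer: 1/112718 ≈ 8.8717e-6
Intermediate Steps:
k(D, w) = D + w**2 (k(D, w) = (0*D + w*w) + D = (0 + w**2) + D = w**2 + D = D + w**2)
1/(98557 + E(k(x(2, -2), -4 - 1*7))) = 1/(98557 + (-2 + (-4 - 1*7)**2)**2) = 1/(98557 + (-2 + (-4 - 7)**2)**2) = 1/(98557 + (-2 + (-11)**2)**2) = 1/(98557 + (-2 + 121)**2) = 1/(98557 + 119**2) = 1/(98557 + 14161) = 1/112718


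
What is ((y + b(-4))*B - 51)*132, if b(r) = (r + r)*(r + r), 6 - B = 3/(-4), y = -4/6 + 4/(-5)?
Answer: 244926/5 ≈ 48985.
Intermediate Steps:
y = -22/15 (y = -4*1/6 + 4*(-1/5) = -2/3 - 4/5 = -22/15 ≈ -1.4667)
B = 27/4 (B = 6 - 3/(-4) = 6 - 3*(-1)/4 = 6 - 1*(-3/4) = 6 + 3/4 = 27/4 ≈ 6.7500)
b(r) = 4*r**2 (b(r) = (2*r)*(2*r) = 4*r**2)
((y + b(-4))*B - 51)*132 = ((-22/15 + 4*(-4)**2)*(27/4) - 51)*132 = ((-22/15 + 4*16)*(27/4) - 51)*132 = ((-22/15 + 64)*(27/4) - 51)*132 = ((938/15)*(27/4) - 51)*132 = (4221/10 - 51)*132 = (3711/10)*132 = 244926/5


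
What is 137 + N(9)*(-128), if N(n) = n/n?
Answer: 9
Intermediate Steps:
N(n) = 1
137 + N(9)*(-128) = 137 + 1*(-128) = 137 - 128 = 9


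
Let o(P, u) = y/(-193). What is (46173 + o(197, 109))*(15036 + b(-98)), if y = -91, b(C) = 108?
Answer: 134955453120/193 ≈ 6.9925e+8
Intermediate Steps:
o(P, u) = 91/193 (o(P, u) = -91/(-193) = -91*(-1/193) = 91/193)
(46173 + o(197, 109))*(15036 + b(-98)) = (46173 + 91/193)*(15036 + 108) = (8911480/193)*15144 = 134955453120/193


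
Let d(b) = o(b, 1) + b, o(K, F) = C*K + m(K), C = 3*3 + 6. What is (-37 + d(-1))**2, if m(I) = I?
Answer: 2916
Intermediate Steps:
C = 15 (C = 9 + 6 = 15)
o(K, F) = 16*K (o(K, F) = 15*K + K = 16*K)
d(b) = 17*b (d(b) = 16*b + b = 17*b)
(-37 + d(-1))**2 = (-37 + 17*(-1))**2 = (-37 - 17)**2 = (-54)**2 = 2916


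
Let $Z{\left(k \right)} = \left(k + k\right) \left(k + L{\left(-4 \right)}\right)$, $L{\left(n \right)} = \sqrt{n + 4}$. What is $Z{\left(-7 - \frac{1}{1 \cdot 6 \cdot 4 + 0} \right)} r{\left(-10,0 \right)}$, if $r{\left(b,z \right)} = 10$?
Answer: $\frac{142805}{144} \approx 991.7$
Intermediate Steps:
$L{\left(n \right)} = \sqrt{4 + n}$
$Z{\left(k \right)} = 2 k^{2}$ ($Z{\left(k \right)} = \left(k + k\right) \left(k + \sqrt{4 - 4}\right) = 2 k \left(k + \sqrt{0}\right) = 2 k \left(k + 0\right) = 2 k k = 2 k^{2}$)
$Z{\left(-7 - \frac{1}{1 \cdot 6 \cdot 4 + 0} \right)} r{\left(-10,0 \right)} = 2 \left(-7 - \frac{1}{1 \cdot 6 \cdot 4 + 0}\right)^{2} \cdot 10 = 2 \left(-7 - \frac{1}{6 \cdot 4 + 0}\right)^{2} \cdot 10 = 2 \left(-7 - \frac{1}{24 + 0}\right)^{2} \cdot 10 = 2 \left(-7 - \frac{1}{24}\right)^{2} \cdot 10 = 2 \left(- \frac{169}{24}\right)^{2} \cdot 10 = 2 \cdot \frac{28561}{576} \cdot 10 = \frac{28561}{288} \cdot 10 = \frac{142805}{144}$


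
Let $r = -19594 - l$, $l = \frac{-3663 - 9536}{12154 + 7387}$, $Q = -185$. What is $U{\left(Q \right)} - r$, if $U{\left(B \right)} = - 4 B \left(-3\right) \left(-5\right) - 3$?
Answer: $\frac{599719632}{19541} \approx 30690.0$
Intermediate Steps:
$U{\left(B \right)} = -3 - 60 B$ ($U{\left(B \right)} = - 4 - 3 B \left(-5\right) - 3 = - 4 \cdot 15 B - 3 = - 60 B - 3 = -3 - 60 B$)
$l = - \frac{13199}{19541} \approx -0.67545$
$r = - \frac{382873155}{19541}$ ($r = -19594 - - \frac{13199}{19541} = -19594 + \frac{13199}{19541} = - \frac{382873155}{19541} \approx -19593.0$)
$U{\left(Q \right)} - r = \left(-3 - -11100\right) - - \frac{382873155}{19541} = \left(-3 + 11100\right) + \frac{382873155}{19541} = 11097 + \frac{382873155}{19541} = \frac{599719632}{19541}$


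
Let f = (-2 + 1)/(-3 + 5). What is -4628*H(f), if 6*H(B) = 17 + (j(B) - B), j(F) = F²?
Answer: -82147/6 ≈ -13691.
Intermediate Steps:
f = -½ (f = -1/2 = -1*½ = -½ ≈ -0.50000)
H(B) = 17/6 - B/6 + B²/6 (H(B) = (17 + (B² - B))/6 = (17 + B² - B)/6 = 17/6 - B/6 + B²/6)
-4628*H(f) = -4628*(17/6 - ⅙*(-½) + (-½)²/6) = -4628*(17/6 + 1/12 + (⅙)*(¼)) = -4628*(17/6 + 1/12 + 1/24) = -4628*71/24 = -82147/6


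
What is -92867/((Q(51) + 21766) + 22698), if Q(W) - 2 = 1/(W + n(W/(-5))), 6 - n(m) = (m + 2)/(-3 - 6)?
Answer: -234396308/112232229 ≈ -2.0885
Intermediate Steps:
n(m) = 56/9 + m/9 (n(m) = 6 - (m + 2)/(-3 - 6) = 6 - (2 + m)/(-9) = 6 - (2 + m)*(-1)/9 = 6 - (-2/9 - m/9) = 6 + (2/9 + m/9) = 56/9 + m/9)
Q(W) = 2 + 1/(56/9 + 44*W/45) (Q(W) = 2 + 1/(W + (56/9 + (W/(-5))/9)) = 2 + 1/(W + (56/9 + (W*(-1/5))/9)) = 2 + 1/(W + (56/9 + (-W/5)/9)) = 2 + 1/(W + (56/9 - W/45)) = 2 + 1/(56/9 + 44*W/45))
-92867/((Q(51) + 21766) + 22698) = -92867/((11*(55 + 8*51)/(4*(70 + 11*51)) + 21766) + 22698) = -92867/((11*(55 + 408)/(4*(70 + 561)) + 21766) + 22698) = -92867/(((11/4)*463/631 + 21766) + 22698) = -92867/(((11/4)*(1/631)*463 + 21766) + 22698) = -92867/((5093/2524 + 21766) + 22698) = -92867/(54942477/2524 + 22698) = -92867/112232229/2524 = -92867*2524/112232229 = -234396308/112232229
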